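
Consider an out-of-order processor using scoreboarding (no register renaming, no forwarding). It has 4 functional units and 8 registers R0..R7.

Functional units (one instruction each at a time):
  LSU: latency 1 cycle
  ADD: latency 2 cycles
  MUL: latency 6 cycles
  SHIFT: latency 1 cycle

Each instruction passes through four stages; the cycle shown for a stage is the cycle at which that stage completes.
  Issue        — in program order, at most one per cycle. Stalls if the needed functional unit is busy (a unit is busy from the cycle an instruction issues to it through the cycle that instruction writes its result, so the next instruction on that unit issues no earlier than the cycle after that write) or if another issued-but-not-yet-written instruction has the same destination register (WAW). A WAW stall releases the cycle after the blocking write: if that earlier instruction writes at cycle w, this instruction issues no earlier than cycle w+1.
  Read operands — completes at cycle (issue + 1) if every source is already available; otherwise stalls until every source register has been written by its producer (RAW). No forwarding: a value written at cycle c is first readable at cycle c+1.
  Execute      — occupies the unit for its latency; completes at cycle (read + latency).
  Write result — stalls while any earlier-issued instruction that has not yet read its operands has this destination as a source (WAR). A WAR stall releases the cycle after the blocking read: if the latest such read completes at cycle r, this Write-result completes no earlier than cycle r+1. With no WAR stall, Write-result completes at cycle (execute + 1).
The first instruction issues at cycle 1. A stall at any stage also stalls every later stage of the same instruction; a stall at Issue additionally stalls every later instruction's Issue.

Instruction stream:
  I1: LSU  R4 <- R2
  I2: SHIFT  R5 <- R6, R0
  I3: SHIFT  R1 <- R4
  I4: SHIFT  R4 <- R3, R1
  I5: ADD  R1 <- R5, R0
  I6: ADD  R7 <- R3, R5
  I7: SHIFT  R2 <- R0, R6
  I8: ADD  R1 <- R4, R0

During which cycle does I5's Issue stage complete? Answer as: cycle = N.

cycle = 11

[1] I1 dispatched to LSU
[2] I1 operands ready; I2 dispatched to SHIFT
[3] I1 complete; I2 operands ready
[4] R4←I1; I2 complete
[5] R5←I2
[6] I3 dispatched to SHIFT
[7] I3 operands ready
[8] I3 complete
[9] R1←I3
[10] I4 dispatched to SHIFT
[11] I4 operands ready; I5 dispatched to ADD
[12] I4 complete; I5 operands ready
[13] R4←I4
[14] I5 complete
[15] R1←I5
[16] I6 dispatched to ADD
[17] I6 operands ready; I7 dispatched to SHIFT
[18] I7 operands ready
[19] I6 complete; I7 complete
[20] R7←I6; R2←I7
[21] I8 dispatched to ADD
[22] I8 operands ready
[24] I8 complete
[25] R1←I8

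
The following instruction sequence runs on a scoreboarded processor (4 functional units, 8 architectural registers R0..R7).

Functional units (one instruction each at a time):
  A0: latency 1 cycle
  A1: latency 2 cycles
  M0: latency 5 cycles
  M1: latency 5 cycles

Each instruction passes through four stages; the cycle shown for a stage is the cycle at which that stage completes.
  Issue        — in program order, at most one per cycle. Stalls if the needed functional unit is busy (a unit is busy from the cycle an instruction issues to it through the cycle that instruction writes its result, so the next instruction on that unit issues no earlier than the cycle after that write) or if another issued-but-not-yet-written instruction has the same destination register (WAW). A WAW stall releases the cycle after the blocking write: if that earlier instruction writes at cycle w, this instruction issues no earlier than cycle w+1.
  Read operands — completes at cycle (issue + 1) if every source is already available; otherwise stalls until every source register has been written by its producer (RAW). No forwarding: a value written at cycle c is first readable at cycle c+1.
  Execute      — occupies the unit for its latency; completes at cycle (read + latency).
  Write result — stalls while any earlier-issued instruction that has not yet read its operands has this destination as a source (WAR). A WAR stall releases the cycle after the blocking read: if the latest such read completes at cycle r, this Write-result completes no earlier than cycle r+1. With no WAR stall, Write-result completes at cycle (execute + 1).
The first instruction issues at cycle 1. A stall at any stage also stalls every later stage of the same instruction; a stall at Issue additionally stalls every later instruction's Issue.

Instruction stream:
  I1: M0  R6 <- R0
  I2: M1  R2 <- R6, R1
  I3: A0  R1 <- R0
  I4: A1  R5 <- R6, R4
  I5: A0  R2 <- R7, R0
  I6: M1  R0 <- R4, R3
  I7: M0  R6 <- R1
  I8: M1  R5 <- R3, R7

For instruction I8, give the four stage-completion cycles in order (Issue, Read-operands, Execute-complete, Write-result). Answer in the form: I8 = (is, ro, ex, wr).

t=1  I1→M0
t=2  I1 RO · I2→M1
t=3  I3→A0
t=4  I3 RO · I4→A1
t=5  I3 EX
t=7  I1 EX
t=8  I1 WR R6
t=9  I2 RO · I4 RO
t=10  I3 WR R1
t=11  I4 EX
t=12  I4 WR R5
t=14  I2 EX
t=15  I2 WR R2
t=16  I5→A0
t=17  I5 RO · I6→M1
t=18  I5 EX · I6 RO · I7→M0
t=19  I5 WR R2 · I7 RO
t=23  I6 EX
t=24  I6 WR R0 · I7 EX
t=25  I7 WR R6 · I8→M1
t=26  I8 RO
t=31  I8 EX
t=32  I8 WR R5

I8 = (25, 26, 31, 32)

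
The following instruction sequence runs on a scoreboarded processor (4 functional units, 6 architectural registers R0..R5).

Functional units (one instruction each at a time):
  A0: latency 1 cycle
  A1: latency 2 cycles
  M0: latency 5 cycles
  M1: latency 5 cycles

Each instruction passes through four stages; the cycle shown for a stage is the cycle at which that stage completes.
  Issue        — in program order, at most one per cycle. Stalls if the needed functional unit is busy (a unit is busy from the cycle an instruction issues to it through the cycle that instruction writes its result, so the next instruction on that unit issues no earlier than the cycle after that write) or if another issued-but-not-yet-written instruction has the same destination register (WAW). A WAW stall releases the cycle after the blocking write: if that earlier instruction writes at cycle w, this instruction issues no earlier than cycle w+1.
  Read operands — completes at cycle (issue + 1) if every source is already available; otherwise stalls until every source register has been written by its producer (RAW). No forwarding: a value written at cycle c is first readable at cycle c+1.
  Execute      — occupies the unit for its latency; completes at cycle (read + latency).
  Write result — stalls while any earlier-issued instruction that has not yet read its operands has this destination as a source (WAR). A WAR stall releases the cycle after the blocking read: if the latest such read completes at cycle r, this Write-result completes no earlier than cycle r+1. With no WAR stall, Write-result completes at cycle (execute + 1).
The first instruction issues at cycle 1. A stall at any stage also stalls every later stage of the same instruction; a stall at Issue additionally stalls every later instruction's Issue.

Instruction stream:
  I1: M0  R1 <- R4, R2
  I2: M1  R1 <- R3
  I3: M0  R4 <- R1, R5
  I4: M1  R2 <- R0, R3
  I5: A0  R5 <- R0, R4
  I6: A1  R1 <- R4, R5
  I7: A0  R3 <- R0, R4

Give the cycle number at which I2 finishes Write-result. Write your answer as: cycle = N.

1) issue 1, read 2, done 7, write 8
2) issue 9, read 10, done 15, write 16  <WAW R1: wait I1 write@8>
3) issue 10, read 17, done 22, write 23  <RAW R1: wait I2 write@16>
4) issue 17, read 18, done 23, write 24  <struct: M1 busy until I2 writes@16>
5) issue 18, read 24, done 25, write 26  <RAW R4: wait I3 write@23>
6) issue 19, read 27, done 29, write 30  <RAW R5: wait I5 write@26>
7) issue 27, read 28, done 29, write 30  <struct: A0 busy until I5 writes@26>

cycle = 16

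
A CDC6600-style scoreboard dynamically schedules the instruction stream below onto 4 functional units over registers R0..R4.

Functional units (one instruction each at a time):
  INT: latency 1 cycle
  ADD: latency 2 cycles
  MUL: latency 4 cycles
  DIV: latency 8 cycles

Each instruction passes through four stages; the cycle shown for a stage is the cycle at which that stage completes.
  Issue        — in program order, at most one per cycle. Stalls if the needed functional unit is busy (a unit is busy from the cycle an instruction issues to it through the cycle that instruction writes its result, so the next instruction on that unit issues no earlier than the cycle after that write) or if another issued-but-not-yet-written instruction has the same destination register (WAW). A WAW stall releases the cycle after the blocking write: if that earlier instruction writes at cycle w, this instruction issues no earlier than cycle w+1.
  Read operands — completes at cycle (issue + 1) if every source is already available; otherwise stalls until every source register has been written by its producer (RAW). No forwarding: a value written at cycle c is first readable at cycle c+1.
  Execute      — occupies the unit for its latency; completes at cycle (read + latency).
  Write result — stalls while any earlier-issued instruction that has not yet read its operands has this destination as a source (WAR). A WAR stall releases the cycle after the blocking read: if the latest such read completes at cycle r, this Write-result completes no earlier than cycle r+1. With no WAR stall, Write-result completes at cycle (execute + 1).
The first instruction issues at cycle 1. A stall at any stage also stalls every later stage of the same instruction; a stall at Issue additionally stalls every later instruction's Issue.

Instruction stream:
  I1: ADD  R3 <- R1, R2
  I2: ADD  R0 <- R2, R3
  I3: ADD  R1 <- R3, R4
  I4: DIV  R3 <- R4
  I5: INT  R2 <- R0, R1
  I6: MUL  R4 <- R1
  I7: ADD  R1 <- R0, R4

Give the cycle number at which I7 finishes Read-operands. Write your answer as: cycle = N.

I1  is:1  ro:2  ex:4  wr:5
I2  is:6  ro:7  ex:9  wr:10  — struct: ADD busy until I1 writes@5
I3  is:11  ro:12  ex:14  wr:15  — struct: ADD busy until I2 writes@10
I4  is:12  ro:13  ex:21  wr:22
I5  is:13  ro:16  ex:17  wr:18  — RAW R1: wait I3 write@15
I6  is:14  ro:16  ex:20  wr:21  — RAW R1: wait I3 write@15
I7  is:16  ro:22  ex:24  wr:25  — struct: ADD busy until I3 writes@15, RAW R4: wait I6 write@21

cycle = 22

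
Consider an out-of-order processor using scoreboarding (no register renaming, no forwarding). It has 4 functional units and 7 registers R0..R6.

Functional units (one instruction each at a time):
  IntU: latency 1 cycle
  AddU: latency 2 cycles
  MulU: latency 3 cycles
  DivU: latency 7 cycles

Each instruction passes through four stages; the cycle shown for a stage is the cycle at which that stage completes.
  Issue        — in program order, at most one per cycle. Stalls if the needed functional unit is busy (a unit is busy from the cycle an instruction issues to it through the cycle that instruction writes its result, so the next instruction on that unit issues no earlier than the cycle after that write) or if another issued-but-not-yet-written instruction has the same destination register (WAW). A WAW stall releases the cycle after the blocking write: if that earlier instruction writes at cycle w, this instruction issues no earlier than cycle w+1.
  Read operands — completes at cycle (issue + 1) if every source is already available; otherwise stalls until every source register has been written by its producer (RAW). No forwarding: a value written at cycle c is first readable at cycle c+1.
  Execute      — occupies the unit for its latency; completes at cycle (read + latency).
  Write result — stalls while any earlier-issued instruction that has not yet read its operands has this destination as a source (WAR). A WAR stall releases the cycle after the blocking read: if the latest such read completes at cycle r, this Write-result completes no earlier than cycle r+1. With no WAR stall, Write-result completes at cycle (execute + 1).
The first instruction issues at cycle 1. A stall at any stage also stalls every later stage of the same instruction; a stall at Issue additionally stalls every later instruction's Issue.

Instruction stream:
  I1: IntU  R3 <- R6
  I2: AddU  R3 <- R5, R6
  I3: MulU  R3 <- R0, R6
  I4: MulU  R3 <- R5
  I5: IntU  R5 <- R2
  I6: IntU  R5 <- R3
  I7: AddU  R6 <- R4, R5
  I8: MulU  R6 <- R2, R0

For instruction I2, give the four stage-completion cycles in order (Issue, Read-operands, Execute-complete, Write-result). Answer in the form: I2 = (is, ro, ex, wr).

cycle 1: I1 dispatched to IntU
cycle 2: I1 operands ready
cycle 3: I1 complete
cycle 4: R3←I1
cycle 5: I2 dispatched to AddU
cycle 6: I2 operands ready
cycle 8: I2 complete
cycle 9: R3←I2
cycle 10: I3 dispatched to MulU
cycle 11: I3 operands ready
cycle 14: I3 complete
cycle 15: R3←I3
cycle 16: I4 dispatched to MulU
cycle 17: I4 operands ready, I5 dispatched to IntU
cycle 18: I5 operands ready
cycle 19: I5 complete
cycle 20: I4 complete, R5←I5
cycle 21: R3←I4, I6 dispatched to IntU
cycle 22: I6 operands ready, I7 dispatched to AddU
cycle 23: I6 complete
cycle 24: R5←I6
cycle 25: I7 operands ready
cycle 27: I7 complete
cycle 28: R6←I7
cycle 29: I8 dispatched to MulU
cycle 30: I8 operands ready
cycle 33: I8 complete
cycle 34: R6←I8

I2 = (5, 6, 8, 9)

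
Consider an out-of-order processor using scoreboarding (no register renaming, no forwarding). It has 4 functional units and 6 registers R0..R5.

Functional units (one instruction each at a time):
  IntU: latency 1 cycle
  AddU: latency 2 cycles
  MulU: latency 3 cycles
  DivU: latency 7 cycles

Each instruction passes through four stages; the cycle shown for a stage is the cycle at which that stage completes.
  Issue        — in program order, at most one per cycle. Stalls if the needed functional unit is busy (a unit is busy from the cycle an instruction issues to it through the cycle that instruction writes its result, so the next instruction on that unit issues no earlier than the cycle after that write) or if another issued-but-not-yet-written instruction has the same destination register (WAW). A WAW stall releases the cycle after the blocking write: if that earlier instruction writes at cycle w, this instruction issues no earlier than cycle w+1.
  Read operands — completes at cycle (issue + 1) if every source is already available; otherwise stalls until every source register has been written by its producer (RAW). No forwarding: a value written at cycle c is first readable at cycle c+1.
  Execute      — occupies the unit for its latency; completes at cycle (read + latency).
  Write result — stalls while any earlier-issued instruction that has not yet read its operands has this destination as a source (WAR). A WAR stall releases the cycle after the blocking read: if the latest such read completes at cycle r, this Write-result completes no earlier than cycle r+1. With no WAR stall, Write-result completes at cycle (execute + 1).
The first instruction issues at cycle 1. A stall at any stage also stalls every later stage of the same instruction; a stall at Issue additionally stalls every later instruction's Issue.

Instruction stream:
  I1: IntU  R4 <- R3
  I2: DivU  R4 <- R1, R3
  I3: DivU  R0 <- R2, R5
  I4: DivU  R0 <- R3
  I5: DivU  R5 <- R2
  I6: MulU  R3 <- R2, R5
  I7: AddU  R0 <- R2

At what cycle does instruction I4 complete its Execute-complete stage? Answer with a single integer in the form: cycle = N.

[1] I1 issues→IntU
[2] I1 reads
[3] I1 exec-done
[4] I1 writes R4
[5] I2 issues→DivU
[6] I2 reads
[13] I2 exec-done
[14] I2 writes R4
[15] I3 issues→DivU
[16] I3 reads
[23] I3 exec-done
[24] I3 writes R0
[25] I4 issues→DivU
[26] I4 reads
[33] I4 exec-done
[34] I4 writes R0
[35] I5 issues→DivU
[36] I5 reads; I6 issues→MulU
[37] I7 issues→AddU
[38] I7 reads
[40] I7 exec-done
[41] I7 writes R0
[43] I5 exec-done
[44] I5 writes R5
[45] I6 reads
[48] I6 exec-done
[49] I6 writes R3

cycle = 33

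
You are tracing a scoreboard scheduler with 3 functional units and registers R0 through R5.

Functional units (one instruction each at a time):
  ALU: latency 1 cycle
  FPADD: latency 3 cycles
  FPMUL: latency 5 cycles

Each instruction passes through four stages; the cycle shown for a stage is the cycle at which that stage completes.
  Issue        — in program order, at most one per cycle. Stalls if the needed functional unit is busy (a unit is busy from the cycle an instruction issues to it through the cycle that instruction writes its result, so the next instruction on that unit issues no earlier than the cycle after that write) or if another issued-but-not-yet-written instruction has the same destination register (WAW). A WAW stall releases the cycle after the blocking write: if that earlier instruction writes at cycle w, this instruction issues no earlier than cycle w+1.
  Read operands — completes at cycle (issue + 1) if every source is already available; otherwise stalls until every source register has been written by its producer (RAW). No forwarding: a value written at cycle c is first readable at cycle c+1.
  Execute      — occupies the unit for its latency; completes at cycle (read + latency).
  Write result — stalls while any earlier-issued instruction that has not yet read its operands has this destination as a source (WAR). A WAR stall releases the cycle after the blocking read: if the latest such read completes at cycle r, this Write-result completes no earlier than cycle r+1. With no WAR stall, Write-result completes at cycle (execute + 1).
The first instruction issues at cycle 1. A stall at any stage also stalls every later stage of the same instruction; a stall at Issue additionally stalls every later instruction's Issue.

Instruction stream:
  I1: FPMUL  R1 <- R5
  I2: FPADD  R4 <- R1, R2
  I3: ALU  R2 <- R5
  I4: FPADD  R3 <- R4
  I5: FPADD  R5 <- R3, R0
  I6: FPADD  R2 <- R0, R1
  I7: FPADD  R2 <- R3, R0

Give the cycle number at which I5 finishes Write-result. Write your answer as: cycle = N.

I1: IS=1 RO=2 EX=7 WR=8
I2: IS=2 RO=9 EX=12 WR=13  [RAW R1: wait I1 write@8]
I3: IS=3 RO=4 EX=5 WR=10  [WAR R2: wait I2 read@9]
I4: IS=14 RO=15 EX=18 WR=19  [struct: FPADD busy until I2 writes@13]
I5: IS=20 RO=21 EX=24 WR=25  [struct: FPADD busy until I4 writes@19]
I6: IS=26 RO=27 EX=30 WR=31  [struct: FPADD busy until I5 writes@25]
I7: IS=32 RO=33 EX=36 WR=37  [struct: FPADD busy until I6 writes@31]

cycle = 25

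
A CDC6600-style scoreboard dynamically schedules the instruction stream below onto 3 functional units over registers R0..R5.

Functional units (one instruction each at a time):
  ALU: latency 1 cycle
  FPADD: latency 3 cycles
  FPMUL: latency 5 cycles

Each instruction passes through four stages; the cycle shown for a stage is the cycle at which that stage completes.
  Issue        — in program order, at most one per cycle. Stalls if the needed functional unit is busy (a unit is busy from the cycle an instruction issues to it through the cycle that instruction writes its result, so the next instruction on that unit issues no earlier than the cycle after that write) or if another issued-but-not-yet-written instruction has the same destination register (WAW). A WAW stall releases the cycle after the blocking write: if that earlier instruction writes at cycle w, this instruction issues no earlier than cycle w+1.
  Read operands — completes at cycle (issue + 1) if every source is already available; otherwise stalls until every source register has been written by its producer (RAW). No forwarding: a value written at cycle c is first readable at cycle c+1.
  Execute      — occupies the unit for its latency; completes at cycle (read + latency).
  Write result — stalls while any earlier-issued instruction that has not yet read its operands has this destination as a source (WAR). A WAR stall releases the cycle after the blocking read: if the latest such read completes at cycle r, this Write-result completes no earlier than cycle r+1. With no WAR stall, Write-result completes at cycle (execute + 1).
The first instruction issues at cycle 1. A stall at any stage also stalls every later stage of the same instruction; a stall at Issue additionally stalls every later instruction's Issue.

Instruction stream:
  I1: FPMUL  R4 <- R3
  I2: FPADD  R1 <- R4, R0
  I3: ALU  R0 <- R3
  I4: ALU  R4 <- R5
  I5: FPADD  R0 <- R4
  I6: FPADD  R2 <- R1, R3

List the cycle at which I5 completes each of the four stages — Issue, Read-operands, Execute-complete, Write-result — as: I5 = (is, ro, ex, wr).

[1] I1 issues→FPMUL
[2] I1 reads · I2 issues→FPADD
[3] I3 issues→ALU
[4] I3 reads
[5] I3 exec-done
[7] I1 exec-done
[8] I1 writes R4
[9] I2 reads
[10] I3 writes R0
[11] I4 issues→ALU
[12] I2 exec-done · I4 reads
[13] I2 writes R1 · I4 exec-done
[14] I4 writes R4 · I5 issues→FPADD
[15] I5 reads
[18] I5 exec-done
[19] I5 writes R0
[20] I6 issues→FPADD
[21] I6 reads
[24] I6 exec-done
[25] I6 writes R2

I5 = (14, 15, 18, 19)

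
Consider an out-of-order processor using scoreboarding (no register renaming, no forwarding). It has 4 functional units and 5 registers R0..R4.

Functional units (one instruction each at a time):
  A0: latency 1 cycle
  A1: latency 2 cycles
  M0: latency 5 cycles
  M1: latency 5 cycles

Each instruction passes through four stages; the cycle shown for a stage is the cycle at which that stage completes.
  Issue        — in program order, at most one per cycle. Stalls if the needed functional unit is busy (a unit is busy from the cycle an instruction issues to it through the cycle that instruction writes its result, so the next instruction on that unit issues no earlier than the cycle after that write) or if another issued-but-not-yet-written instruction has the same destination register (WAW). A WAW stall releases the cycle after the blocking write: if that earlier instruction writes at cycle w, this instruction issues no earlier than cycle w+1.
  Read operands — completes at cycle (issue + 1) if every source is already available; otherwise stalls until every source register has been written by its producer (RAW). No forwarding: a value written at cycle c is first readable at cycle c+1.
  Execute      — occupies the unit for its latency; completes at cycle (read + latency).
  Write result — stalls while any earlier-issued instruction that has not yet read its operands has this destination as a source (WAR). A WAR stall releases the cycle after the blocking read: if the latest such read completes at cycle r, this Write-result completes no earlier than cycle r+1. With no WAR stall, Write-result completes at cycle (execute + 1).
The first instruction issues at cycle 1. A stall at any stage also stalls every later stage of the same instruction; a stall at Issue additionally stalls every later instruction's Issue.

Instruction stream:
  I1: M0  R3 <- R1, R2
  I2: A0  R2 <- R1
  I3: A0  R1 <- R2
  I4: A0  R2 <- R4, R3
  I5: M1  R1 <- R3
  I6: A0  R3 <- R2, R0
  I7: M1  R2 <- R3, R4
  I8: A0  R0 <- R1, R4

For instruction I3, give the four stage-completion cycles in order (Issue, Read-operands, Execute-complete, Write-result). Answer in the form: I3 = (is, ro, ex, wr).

cycle 1: I1 issues→M0
cycle 2: I1 reads | I2 issues→A0
cycle 3: I2 reads
cycle 4: I2 exec-done
cycle 5: I2 writes R2
cycle 6: I3 issues→A0
cycle 7: I1 exec-done | I3 reads
cycle 8: I1 writes R3 | I3 exec-done
cycle 9: I3 writes R1
cycle 10: I4 issues→A0
cycle 11: I4 reads | I5 issues→M1
cycle 12: I4 exec-done | I5 reads
cycle 13: I4 writes R2
cycle 14: I6 issues→A0
cycle 15: I6 reads
cycle 16: I6 exec-done
cycle 17: I5 exec-done | I6 writes R3
cycle 18: I5 writes R1
cycle 19: I7 issues→M1
cycle 20: I7 reads | I8 issues→A0
cycle 21: I8 reads
cycle 22: I8 exec-done
cycle 23: I8 writes R0
cycle 25: I7 exec-done
cycle 26: I7 writes R2

I3 = (6, 7, 8, 9)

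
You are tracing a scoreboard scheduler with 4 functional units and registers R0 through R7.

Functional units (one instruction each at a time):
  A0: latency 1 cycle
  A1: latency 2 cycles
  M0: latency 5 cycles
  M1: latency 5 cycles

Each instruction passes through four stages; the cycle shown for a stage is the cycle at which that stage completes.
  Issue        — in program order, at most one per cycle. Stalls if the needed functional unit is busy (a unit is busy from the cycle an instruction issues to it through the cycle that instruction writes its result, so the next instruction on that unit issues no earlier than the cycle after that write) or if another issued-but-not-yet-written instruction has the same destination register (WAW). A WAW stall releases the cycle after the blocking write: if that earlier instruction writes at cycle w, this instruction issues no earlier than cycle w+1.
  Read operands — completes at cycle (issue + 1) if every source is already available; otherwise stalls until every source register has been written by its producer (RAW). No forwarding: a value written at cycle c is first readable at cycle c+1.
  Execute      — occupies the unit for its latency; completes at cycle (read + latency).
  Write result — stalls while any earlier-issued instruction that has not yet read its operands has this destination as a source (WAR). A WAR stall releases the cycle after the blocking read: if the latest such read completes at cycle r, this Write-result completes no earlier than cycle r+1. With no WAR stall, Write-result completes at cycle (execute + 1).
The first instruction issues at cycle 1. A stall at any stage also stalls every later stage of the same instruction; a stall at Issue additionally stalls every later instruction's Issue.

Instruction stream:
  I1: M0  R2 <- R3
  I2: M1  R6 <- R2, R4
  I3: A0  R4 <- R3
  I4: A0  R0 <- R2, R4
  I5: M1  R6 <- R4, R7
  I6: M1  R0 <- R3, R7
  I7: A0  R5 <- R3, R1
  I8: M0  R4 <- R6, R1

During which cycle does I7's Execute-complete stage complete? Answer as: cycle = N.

1) issue 1, read 2, done 7, write 8
2) issue 2, read 9, done 14, write 15  <RAW R2: wait I1 write@8>
3) issue 3, read 4, done 5, write 10  <WAR R4: wait I2 read@9>
4) issue 11, read 12, done 13, write 14  <struct: A0 busy until I3 writes@10>
5) issue 16, read 17, done 22, write 23  <struct: M1 busy until I2 writes@15>
6) issue 24, read 25, done 30, write 31  <struct: M1 busy until I5 writes@23>
7) issue 25, read 26, done 27, write 28
8) issue 26, read 27, done 32, write 33

cycle = 27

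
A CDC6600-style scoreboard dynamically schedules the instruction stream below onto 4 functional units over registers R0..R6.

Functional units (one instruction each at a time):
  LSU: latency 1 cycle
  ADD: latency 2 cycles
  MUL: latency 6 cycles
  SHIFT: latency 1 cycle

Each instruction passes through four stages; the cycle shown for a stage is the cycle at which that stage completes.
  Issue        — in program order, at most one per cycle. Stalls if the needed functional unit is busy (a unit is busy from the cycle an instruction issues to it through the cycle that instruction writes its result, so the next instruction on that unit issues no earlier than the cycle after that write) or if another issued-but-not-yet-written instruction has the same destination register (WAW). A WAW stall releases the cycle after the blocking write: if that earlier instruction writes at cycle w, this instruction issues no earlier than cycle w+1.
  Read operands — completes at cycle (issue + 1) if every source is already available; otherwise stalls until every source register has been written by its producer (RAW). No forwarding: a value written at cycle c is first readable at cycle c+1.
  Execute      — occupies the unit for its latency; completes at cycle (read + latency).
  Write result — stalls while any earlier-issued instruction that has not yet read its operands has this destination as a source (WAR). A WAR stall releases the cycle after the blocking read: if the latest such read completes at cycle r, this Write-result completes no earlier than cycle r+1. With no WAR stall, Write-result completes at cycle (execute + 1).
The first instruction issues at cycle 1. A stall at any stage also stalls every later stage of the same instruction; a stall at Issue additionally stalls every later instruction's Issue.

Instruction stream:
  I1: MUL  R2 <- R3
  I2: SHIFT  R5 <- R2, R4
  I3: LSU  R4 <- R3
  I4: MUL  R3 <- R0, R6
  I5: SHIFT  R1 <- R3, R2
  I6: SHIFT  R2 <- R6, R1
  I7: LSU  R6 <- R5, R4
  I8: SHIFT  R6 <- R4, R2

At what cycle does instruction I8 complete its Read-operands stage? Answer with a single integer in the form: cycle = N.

cycle = 28

cycle 1: I1 issues→MUL
cycle 2: I1 reads | I2 issues→SHIFT
cycle 3: I3 issues→LSU
cycle 4: I3 reads
cycle 5: I3 exec-done
cycle 8: I1 exec-done
cycle 9: I1 writes R2
cycle 10: I2 reads | I4 issues→MUL
cycle 11: I2 exec-done | I3 writes R4 | I4 reads
cycle 12: I2 writes R5
cycle 13: I5 issues→SHIFT
cycle 17: I4 exec-done
cycle 18: I4 writes R3
cycle 19: I5 reads
cycle 20: I5 exec-done
cycle 21: I5 writes R1
cycle 22: I6 issues→SHIFT
cycle 23: I6 reads | I7 issues→LSU
cycle 24: I6 exec-done | I7 reads
cycle 25: I6 writes R2 | I7 exec-done
cycle 26: I7 writes R6
cycle 27: I8 issues→SHIFT
cycle 28: I8 reads
cycle 29: I8 exec-done
cycle 30: I8 writes R6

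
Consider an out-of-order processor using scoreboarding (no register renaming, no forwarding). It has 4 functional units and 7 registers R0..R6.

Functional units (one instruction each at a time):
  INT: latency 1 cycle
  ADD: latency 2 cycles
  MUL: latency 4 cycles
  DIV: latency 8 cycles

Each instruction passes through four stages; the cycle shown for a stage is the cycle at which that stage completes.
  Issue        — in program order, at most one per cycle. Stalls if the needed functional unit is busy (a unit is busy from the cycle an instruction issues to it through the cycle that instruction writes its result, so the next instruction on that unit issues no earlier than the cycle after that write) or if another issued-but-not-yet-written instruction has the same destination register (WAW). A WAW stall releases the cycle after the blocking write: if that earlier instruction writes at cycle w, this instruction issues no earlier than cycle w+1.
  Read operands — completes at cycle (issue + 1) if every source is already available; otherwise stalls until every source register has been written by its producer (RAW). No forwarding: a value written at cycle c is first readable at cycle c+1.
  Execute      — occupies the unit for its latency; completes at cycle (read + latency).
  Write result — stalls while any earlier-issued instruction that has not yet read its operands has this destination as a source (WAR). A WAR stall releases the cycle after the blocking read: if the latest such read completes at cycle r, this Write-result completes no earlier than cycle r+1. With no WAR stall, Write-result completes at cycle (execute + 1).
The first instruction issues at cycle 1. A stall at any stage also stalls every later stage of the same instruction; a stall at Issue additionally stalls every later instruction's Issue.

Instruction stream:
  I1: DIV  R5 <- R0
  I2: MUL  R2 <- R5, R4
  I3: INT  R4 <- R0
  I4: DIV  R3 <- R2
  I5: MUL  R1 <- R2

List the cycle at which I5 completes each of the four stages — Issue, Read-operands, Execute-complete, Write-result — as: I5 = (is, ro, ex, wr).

I5 = (18, 19, 23, 24)

cycle 1: issue I1 (DIV)
cycle 2: I1 read-ops | issue I2 (MUL)
cycle 3: issue I3 (INT)
cycle 4: I3 read-ops
cycle 5: I3 finished on INT
cycle 10: I1 finished on DIV
cycle 11: I1→R5
cycle 12: I2 read-ops | issue I4 (DIV)
cycle 13: I3→R4
cycle 16: I2 finished on MUL
cycle 17: I2→R2
cycle 18: I4 read-ops | issue I5 (MUL)
cycle 19: I5 read-ops
cycle 23: I5 finished on MUL
cycle 24: I5→R1
cycle 26: I4 finished on DIV
cycle 27: I4→R3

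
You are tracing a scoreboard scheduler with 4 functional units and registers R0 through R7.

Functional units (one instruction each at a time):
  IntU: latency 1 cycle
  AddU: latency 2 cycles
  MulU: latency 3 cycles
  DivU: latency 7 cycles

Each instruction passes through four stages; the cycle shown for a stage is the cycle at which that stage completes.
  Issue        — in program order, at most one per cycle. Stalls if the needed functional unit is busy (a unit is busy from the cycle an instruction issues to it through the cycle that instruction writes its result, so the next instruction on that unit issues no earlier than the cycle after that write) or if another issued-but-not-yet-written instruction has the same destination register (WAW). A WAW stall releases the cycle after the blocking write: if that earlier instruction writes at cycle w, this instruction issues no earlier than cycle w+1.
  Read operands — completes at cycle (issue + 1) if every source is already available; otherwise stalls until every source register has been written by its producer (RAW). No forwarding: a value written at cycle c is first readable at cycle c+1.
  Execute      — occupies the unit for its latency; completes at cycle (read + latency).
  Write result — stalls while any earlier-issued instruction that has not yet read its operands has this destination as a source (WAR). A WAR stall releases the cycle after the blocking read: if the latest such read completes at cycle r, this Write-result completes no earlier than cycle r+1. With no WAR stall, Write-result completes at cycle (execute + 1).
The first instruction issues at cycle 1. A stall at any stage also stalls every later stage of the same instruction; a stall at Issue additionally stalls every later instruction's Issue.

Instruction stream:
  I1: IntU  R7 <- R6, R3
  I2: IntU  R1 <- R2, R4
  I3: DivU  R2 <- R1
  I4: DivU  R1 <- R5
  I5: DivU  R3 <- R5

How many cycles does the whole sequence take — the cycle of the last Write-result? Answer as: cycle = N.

cycle = 37

c1: I1 dispatched to IntU
c2: I1 operands ready
c3: I1 complete
c4: R7←I1
c5: I2 dispatched to IntU
c6: I2 operands ready | I3 dispatched to DivU
c7: I2 complete
c8: R1←I2
c9: I3 operands ready
c16: I3 complete
c17: R2←I3
c18: I4 dispatched to DivU
c19: I4 operands ready
c26: I4 complete
c27: R1←I4
c28: I5 dispatched to DivU
c29: I5 operands ready
c36: I5 complete
c37: R3←I5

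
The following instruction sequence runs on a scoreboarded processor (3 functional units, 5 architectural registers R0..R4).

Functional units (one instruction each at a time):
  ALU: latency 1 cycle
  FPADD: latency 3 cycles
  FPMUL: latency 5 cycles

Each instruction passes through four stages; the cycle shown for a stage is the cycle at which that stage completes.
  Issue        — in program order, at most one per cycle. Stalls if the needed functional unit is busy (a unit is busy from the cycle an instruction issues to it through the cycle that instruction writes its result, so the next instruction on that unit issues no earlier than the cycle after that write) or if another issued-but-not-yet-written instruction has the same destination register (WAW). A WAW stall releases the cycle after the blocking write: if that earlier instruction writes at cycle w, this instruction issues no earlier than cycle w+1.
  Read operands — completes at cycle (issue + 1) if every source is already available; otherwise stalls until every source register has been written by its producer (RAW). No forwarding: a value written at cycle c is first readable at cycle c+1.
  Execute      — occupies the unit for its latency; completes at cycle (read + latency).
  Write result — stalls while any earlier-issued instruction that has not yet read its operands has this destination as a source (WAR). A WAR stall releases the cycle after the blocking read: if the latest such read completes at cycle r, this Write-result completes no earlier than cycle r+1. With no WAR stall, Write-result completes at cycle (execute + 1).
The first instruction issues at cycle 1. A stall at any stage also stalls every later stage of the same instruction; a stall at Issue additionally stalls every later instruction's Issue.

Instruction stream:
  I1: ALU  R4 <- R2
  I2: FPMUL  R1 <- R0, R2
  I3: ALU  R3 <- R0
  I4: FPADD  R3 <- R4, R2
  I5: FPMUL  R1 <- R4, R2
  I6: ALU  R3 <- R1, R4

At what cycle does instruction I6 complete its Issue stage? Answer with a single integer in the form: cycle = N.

cycle = 15

I1: IS=1 RO=2 EX=3 WR=4
I2: IS=2 RO=3 EX=8 WR=9
I3: IS=5 RO=6 EX=7 WR=8  [struct: ALU busy until I1 writes@4]
I4: IS=9 RO=10 EX=13 WR=14  [WAW R3: wait I3 write@8]
I5: IS=10 RO=11 EX=16 WR=17
I6: IS=15 RO=18 EX=19 WR=20  [WAW R3: wait I4 write@14; RAW R1: wait I5 write@17]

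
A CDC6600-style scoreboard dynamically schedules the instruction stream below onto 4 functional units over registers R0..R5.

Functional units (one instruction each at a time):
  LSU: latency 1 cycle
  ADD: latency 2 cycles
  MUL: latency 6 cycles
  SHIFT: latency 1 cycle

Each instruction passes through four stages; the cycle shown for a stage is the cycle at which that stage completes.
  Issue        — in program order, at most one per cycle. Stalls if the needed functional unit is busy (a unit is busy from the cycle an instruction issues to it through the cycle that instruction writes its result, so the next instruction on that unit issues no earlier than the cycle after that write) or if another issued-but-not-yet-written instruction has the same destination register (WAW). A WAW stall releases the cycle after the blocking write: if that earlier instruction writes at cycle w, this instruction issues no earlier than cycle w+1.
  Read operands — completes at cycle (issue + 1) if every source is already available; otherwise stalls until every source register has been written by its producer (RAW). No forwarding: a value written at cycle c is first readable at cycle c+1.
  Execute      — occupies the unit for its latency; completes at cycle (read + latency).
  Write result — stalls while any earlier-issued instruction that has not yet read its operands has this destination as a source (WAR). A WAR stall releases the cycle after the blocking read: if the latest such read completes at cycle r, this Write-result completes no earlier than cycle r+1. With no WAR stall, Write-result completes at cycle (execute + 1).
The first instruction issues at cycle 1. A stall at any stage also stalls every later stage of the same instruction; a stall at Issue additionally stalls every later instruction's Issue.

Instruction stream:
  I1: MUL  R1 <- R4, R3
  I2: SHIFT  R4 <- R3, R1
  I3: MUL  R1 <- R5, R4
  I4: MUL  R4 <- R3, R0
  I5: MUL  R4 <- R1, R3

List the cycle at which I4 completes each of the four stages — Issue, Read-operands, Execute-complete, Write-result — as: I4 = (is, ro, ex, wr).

I1 -> (1, 2, 8, 9)
I2 -> (2, 10, 11, 12)  // RAW R1: wait I1 write@9
I3 -> (10, 13, 19, 20)  // struct: MUL busy until I1 writes@9, RAW R4: wait I2 write@12
I4 -> (21, 22, 28, 29)  // struct: MUL busy until I3 writes@20
I5 -> (30, 31, 37, 38)  // struct: MUL busy until I4 writes@29

I4 = (21, 22, 28, 29)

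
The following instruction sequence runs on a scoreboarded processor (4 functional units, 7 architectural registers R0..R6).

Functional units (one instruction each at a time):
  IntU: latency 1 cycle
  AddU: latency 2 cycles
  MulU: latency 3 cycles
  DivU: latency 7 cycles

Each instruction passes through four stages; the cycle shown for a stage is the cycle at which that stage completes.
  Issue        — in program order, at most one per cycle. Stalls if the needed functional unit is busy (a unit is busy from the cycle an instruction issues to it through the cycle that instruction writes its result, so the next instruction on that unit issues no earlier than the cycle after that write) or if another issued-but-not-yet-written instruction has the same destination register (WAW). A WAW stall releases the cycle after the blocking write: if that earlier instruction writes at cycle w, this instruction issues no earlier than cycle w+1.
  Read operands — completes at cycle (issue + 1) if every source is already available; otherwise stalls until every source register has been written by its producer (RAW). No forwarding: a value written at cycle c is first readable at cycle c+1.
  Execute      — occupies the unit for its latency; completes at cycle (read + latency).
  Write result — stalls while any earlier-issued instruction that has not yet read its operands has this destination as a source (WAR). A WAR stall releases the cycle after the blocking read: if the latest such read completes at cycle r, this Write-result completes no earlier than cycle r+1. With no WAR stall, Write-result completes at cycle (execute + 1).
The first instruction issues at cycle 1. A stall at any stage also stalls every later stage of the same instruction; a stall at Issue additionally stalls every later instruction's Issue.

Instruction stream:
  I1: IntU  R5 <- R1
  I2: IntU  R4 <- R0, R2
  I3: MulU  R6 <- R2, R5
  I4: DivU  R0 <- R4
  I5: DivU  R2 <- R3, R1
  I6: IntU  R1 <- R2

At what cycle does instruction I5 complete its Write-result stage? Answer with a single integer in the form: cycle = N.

cycle = 27

I1 -> (1, 2, 3, 4)
I2 -> (5, 6, 7, 8)  // struct: IntU busy until I1 writes@4
I3 -> (6, 7, 10, 11)
I4 -> (7, 9, 16, 17)  // RAW R4: wait I2 write@8
I5 -> (18, 19, 26, 27)  // struct: DivU busy until I4 writes@17
I6 -> (19, 28, 29, 30)  // RAW R2: wait I5 write@27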